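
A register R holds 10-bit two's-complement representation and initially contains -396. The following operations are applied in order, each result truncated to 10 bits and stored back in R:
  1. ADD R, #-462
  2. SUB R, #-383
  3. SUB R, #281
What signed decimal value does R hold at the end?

268

Start: R = -396 = 1001110100.
R = -396 + (-462) = -858; wraps to 166 = 0010100110
R = 166 − (-383) = 549; wraps to -475 = 1000100101
R = -475 − 281 = -756; wraps to 268 = 0100001100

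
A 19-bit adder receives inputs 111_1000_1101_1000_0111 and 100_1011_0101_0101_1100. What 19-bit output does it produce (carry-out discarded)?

1000100001011100011

  1111000110110000111
+ 1001011010101011100
= 1000100001011100011  (discard carry-out 1)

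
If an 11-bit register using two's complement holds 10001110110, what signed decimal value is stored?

-906

MSB is 1, so the value is negative.
Invert: 01110001001. Add 1: 01110001010 = 906. So the value is −906.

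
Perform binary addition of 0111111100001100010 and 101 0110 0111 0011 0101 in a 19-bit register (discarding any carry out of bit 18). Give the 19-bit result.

0010101111110010111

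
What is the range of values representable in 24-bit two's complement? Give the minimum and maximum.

min = -8388608, max = 8388607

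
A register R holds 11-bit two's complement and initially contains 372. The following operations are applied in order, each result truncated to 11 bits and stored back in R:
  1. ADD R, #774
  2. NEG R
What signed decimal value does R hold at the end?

Start: R = 372 = 00101110100.
R = 372 + 774 = 1146; wraps to -902 = 10001111010
R = −(-902) = 902 = 01110000110

902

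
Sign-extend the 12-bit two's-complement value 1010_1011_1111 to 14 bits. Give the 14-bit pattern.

MSB of 101010111111 is 1; replicate it into the new high bits.
11|101010111111 → 11101010111111 (still -1345).

11101010111111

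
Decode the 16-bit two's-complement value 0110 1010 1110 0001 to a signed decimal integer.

27361

MSB is 0, so the value is non-negative: 0110101011100001 = 27361.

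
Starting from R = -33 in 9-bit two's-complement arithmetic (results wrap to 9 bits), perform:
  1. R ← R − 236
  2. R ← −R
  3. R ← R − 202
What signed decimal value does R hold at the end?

67

Start: R = -33 = 111011111.
R = -33 − 236 = -269; wraps to 243 = 011110011
R = −(243) = -243 = 100001101
R = -243 − 202 = -445; wraps to 67 = 001000011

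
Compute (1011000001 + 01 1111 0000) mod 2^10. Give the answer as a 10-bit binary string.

0010110001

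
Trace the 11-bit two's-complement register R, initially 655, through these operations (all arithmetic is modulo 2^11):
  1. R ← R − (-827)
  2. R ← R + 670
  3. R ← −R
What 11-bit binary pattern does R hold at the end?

Start: R = 655 = 01010001111.
R = 655 − (-827) = 1482; wraps to -566 = 10111001010
R = -566 + 670 = 104 = 00001101000
R = −(104) = -104 = 11110011000

11110011000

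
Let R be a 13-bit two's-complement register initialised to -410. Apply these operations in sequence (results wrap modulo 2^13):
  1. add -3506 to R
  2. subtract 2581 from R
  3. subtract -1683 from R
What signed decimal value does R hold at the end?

3378

Start: R = -410 = 1111001100110.
R = -410 + (-3506) = -3916 = 1000010110100
R = -3916 − 2581 = -6497; wraps to 1695 = 0011010011111
R = 1695 − (-1683) = 3378 = 0110100110010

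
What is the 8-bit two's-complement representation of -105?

|-105| = 105 = 01101001 in 8 bits.
Invert the bits: 10010110. Add 1: 10010111.
Check: 10010111 reads as 151 − 256 = -105.

10010111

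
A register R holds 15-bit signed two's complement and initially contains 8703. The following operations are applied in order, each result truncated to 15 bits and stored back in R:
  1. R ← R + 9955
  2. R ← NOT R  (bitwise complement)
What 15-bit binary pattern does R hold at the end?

011011100011101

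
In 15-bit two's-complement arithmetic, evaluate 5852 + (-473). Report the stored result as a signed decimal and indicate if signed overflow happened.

5379; no overflow

5852 → 001011011011100
-473 → 111111000100111
  001011011011100
+ 111111000100111
= 001010100000011  (discard carry-out 1)
Result 001010100000011: MSB = 0 → value 5379.
Addends have opposite signs, so signed overflow cannot occur.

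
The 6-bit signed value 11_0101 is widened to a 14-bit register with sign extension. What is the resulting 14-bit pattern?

MSB of 110101 is 1; replicate it into the new high bits.
11111111|110101 → 11111111110101 (still -11).

11111111110101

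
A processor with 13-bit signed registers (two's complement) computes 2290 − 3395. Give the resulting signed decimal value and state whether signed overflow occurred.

2290 → 0100011110010
3395 → 0110101000011
Subtract via negate-and-add: invert 0110101000011 + 1 = 1001010111101 (i.e. -3395).
  0100011110010
+ 1001010111101
= 1101110101111
Result 1101110101111: MSB = 1 → 7087 − 8192 = -1105.
Addends (after negating the subtrahend) have opposite signs, so signed overflow cannot occur.

-1105; no overflow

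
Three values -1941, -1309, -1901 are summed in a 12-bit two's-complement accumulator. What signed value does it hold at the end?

-1055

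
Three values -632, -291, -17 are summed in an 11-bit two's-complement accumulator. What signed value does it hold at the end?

-940

-632 + (-291) = -923 (10001100101)
-923 + (-17) = -940 (10001010100)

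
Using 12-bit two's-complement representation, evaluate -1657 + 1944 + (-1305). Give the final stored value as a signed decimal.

-1018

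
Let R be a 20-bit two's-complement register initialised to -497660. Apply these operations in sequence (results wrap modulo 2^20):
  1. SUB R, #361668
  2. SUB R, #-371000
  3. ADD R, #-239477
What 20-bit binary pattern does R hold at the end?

01001110010100000011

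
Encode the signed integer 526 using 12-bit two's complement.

001000001110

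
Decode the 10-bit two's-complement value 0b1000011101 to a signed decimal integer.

MSB is 1, so the value is negative.
Invert: 0111100010. Add 1: 0111100011 = 483. So the value is −483.

-483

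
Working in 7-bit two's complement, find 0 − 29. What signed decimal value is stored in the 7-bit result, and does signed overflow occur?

-29; no overflow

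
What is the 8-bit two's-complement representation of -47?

11010001

|-47| = 47 = 00101111 in 8 bits.
Invert the bits: 11010000. Add 1: 11010001.
Check: 11010001 reads as 209 − 256 = -47.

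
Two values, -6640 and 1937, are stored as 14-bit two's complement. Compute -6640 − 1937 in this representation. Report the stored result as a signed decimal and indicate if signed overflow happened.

7807; overflow

-6640 → 10011000010000
1937 → 00011110010001
Subtract via negate-and-add: invert 00011110010001 + 1 = 11100001101111 (i.e. -1937).
  10011000010000
+ 11100001101111
= 01111001111111  (discard carry-out 1)
Result 01111001111111: MSB = 0 → value 7807.
Both addends (after negating the subtrahend) are negative but the stored result is non-negative: signed overflow. The true value -6640 − 1937 = -8577 lies outside [-8192, 8191].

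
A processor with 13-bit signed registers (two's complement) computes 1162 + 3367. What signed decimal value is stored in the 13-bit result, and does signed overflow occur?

1162 → 0010010001010
3367 → 0110100100111
  0010010001010
+ 0110100100111
= 1000110110001
Result 1000110110001: MSB = 1 → 4529 − 8192 = -3663.
Both addends are non-negative but the stored result is negative: signed overflow. The true value 1162 + 3367 = 4529 lies outside [-4096, 4095].

-3663; overflow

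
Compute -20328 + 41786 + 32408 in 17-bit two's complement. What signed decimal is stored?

-20328 + 41786 = 21458 (00101001111010010)
21458 + 32408 = 53866 (01101001001101010)

53866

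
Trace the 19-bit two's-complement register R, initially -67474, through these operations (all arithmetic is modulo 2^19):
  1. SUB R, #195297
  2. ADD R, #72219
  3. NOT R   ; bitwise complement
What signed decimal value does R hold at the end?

190551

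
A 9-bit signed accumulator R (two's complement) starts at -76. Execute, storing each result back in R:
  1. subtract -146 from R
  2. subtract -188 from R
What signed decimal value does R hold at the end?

Start: R = -76 = 110110100.
R = -76 − (-146) = 70 = 001000110
R = 70 − (-188) = 258; wraps to -254 = 100000010

-254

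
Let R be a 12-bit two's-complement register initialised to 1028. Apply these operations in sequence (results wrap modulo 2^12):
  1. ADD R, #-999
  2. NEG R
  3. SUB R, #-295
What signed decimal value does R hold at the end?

266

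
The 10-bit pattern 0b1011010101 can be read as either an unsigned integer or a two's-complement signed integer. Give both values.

Unsigned: 1011010101 = 725.
Signed: MSB=1 → 725 − 1024 = -299.

unsigned = 725, signed = -299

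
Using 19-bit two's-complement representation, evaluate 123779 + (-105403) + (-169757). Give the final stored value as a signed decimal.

-151381

123779 + (-105403) = 18376 (0000100011111001000)
18376 + (-169757) = -151381 (1011011000010101011)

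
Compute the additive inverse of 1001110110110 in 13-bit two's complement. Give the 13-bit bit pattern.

0110001001010

Invert: 0110001001001. Add 1: 0110001001010.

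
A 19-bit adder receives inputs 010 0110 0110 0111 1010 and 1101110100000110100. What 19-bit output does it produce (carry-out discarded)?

0010100111010101110

  0100110011001111010
+ 1101110100000110100
= 0010100111010101110  (discard carry-out 1)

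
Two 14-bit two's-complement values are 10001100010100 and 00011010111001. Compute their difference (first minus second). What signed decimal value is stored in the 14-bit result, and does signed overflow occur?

7259; overflow

10001100010100 = -7404 (signed)
00011010111001 = 1721 (signed)
Subtract via negate-and-add: invert 00011010111001 + 1 = 11100101000111 (i.e. -1721).
  10001100010100
+ 11100101000111
= 01110001011011  (discard carry-out 1)
Result 01110001011011: MSB = 0 → value 7259.
Both addends (after negating the subtrahend) are negative but the stored result is non-negative: signed overflow. The true value -7404 − 1721 = -9125 lies outside [-8192, 8191].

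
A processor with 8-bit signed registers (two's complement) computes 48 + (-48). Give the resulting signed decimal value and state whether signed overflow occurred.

0; no overflow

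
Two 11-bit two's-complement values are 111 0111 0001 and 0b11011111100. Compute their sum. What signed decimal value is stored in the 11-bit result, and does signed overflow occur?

-403; no overflow

111 0111 0001 → 11101110001 = -143 (signed)
0b11011111100 → 11011111100 = -260 (signed)
  11101110001
+ 11011111100
= 11001101101  (discard carry-out 1)
Result 11001101101: MSB = 1 → 1645 − 2048 = -403.
Both addends are negative and so is the stored result: no signed overflow.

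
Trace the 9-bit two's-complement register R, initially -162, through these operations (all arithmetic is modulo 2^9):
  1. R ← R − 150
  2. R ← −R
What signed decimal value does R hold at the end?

-200

Start: R = -162 = 101011110.
R = -162 − 150 = -312; wraps to 200 = 011001000
R = −(200) = -200 = 100111000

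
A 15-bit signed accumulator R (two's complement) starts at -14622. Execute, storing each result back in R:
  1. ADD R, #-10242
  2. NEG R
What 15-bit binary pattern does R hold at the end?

Start: R = -14622 = 100011011100010.
R = -14622 + (-10242) = -24864; wraps to 7904 = 001111011100000
R = −(7904) = -7904 = 110000100100000

110000100100000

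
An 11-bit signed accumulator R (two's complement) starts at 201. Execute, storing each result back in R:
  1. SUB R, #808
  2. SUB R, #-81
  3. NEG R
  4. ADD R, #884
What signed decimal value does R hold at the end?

Start: R = 201 = 00011001001.
R = 201 − 808 = -607 = 10110100001
R = -607 − (-81) = -526 = 10111110010
R = −(-526) = 526 = 01000001110
R = 526 + 884 = 1410; wraps to -638 = 10110000010

-638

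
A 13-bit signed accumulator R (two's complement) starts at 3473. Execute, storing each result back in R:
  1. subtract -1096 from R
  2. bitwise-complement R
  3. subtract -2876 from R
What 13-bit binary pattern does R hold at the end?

1100101100010

Start: R = 3473 = 0110110010001.
R = 3473 − (-1096) = 4569; wraps to -3623 = 1000111011001
R = NOT 1000111011001 = 0111000100110 = 3622
R = 3622 − (-2876) = 6498; wraps to -1694 = 1100101100010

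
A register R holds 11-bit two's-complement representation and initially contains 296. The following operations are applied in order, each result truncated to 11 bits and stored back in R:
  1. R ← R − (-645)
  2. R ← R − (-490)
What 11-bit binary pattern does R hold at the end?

10110010111

Start: R = 296 = 00100101000.
R = 296 − (-645) = 941 = 01110101101
R = 941 − (-490) = 1431; wraps to -617 = 10110010111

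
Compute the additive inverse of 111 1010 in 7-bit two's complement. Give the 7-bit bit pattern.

0000110

Invert: 0000101. Add 1: 0000110.
Check: 1111010 = -6, 0000110 = 6.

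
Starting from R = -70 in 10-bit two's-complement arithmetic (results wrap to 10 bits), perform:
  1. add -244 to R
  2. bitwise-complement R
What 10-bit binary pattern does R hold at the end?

Start: R = -70 = 1110111010.
R = -70 + (-244) = -314 = 1011000110
R = NOT 1011000110 = 0100111001 = 313

0100111001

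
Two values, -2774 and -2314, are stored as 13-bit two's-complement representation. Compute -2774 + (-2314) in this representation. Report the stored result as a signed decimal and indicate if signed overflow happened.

-2774 → 1010100101010
-2314 → 1011011110110
  1010100101010
+ 1011011110110
= 0110000100000  (discard carry-out 1)
Result 0110000100000: MSB = 0 → value 3104.
Both addends are negative but the stored result is non-negative: signed overflow. The true value -2774 + (-2314) = -5088 lies outside [-4096, 4095].

3104; overflow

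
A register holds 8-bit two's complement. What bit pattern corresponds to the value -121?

10000111

|-121| = 121 = 01111001 in 8 bits.
Invert the bits: 10000110. Add 1: 10000111.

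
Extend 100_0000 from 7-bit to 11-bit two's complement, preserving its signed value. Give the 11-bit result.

11111000000

MSB of 1000000 is 1; replicate it into the new high bits.
1111|1000000 → 11111000000 (still -64).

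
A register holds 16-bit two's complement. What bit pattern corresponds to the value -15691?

1100001010110101

|-15691| = 15691 = 0011110101001011 in 16 bits.
Invert the bits: 1100001010110100. Add 1: 1100001010110101.
Check: 1100001010110101 reads as 49845 − 65536 = -15691.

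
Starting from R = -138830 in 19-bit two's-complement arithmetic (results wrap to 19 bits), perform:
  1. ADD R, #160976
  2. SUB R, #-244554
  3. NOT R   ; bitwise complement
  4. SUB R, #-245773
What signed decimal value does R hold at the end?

-20928

Start: R = -138830 = 1011110000110110010.
R = -138830 + 160976 = 22146 = 0000101011010000010
R = 22146 − (-244554) = 266700; wraps to -257588 = 1000001000111001100
R = NOT 1000001000111001100 = 0111110111000110011 = 257587
R = 257587 − (-245773) = 503360; wraps to -20928 = 1111010111001000000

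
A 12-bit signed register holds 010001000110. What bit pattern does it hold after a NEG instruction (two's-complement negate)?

Invert: 101110111001. Add 1: 101110111010.

101110111010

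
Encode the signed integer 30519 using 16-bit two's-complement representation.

30519 is non-negative, so write it directly in 16 bits: 0111011100110111.

0111011100110111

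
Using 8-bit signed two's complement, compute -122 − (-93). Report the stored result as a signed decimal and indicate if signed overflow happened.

-122 → 10000110
-93 → 10100011
Subtract via negate-and-add: invert 10100011 + 1 = 01011101 (i.e. 93).
  10000110
+ 01011101
= 11100011
Result 11100011: MSB = 1 → 227 − 256 = -29.
Addends (after negating the subtrahend) have opposite signs, so signed overflow cannot occur.

-29; no overflow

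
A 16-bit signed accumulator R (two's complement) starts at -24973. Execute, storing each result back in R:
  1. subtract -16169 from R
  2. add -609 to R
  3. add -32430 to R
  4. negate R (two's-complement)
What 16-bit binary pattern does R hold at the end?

1010001101110011

Start: R = -24973 = 1001111001110011.
R = -24973 − (-16169) = -8804 = 1101110110011100
R = -8804 + (-609) = -9413 = 1101101100111011
R = -9413 + (-32430) = -41843; wraps to 23693 = 0101110010001101
R = −(23693) = -23693 = 1010001101110011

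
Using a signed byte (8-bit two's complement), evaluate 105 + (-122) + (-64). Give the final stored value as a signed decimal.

-81

105 + (-122) = -17 (11101111)
-17 + (-64) = -81 (10101111)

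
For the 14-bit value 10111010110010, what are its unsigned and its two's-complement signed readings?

unsigned = 11954, signed = -4430

Unsigned: 10111010110010 = 11954.
Signed: MSB=1 → 11954 − 16384 = -4430.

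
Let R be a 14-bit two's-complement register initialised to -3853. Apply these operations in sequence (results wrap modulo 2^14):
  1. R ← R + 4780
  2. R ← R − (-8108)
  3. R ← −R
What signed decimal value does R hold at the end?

Start: R = -3853 = 11000011110011.
R = -3853 + 4780 = 927 = 00001110011111
R = 927 − (-8108) = 9035; wraps to -7349 = 10001101001011
R = −(-7349) = 7349 = 01110010110101

7349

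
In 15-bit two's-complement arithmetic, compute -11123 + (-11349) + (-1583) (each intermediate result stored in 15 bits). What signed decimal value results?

8713

-11123 + (-11349) = -22472 → wraps to 10296 (010100000111000)
10296 + (-1583) = 8713 (010001000001001)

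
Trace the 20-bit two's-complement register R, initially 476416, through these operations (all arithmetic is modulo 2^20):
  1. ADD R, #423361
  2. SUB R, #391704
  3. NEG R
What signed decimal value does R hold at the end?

-508073

Start: R = 476416 = 01110100010100000000.
R = 476416 + 423361 = 899777; wraps to -148799 = 11011011101011000001
R = -148799 − 391704 = -540503; wraps to 508073 = 01111100000010101001
R = −(508073) = -508073 = 10000011111101010111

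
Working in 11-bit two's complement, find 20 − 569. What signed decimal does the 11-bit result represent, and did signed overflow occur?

-549; no overflow

20 → 00000010100
569 → 01000111001
Subtract via negate-and-add: invert 01000111001 + 1 = 10111000111 (i.e. -569).
  00000010100
+ 10111000111
= 10111011011
Result 10111011011: MSB = 1 → 1499 − 2048 = -549.
Addends (after negating the subtrahend) have opposite signs, so signed overflow cannot occur.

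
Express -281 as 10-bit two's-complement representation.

1011100111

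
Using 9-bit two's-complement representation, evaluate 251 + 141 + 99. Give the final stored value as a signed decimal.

-21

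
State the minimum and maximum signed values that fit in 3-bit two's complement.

min = -4, max = 3

Minimum: −2^2 = -4.
Maximum: 2^2 − 1 = 3.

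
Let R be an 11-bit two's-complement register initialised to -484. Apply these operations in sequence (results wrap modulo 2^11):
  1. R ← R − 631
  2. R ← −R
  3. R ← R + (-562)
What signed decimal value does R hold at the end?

Start: R = -484 = 11000011100.
R = -484 − 631 = -1115; wraps to 933 = 01110100101
R = −(933) = -933 = 10001011011
R = -933 + (-562) = -1495; wraps to 553 = 01000101001

553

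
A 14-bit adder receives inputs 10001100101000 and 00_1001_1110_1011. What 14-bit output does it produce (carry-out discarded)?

10110100010011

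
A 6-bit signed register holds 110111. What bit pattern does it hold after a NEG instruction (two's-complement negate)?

001001

Invert: 001000. Add 1: 001001.
Check: 110111 = -9, 001001 = 9.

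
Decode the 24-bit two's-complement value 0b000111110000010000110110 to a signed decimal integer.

2032694

MSB is 0, so the value is non-negative: 000111110000010000110110 = 2032694.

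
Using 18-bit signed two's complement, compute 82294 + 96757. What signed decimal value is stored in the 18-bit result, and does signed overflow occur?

-83093; overflow

82294 → 010100000101110110
96757 → 010111100111110101
  010100000101110110
+ 010111100111110101
= 101011101101101011
Result 101011101101101011: MSB = 1 → 179051 − 262144 = -83093.
Both addends are non-negative but the stored result is negative: signed overflow. The true value 82294 + 96757 = 179051 lies outside [-131072, 131071].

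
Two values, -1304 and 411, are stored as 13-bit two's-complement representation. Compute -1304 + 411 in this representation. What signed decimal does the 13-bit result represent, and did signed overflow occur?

-1304 → 1101011101000
411 → 0000110011011
  1101011101000
+ 0000110011011
= 1110010000011
Result 1110010000011: MSB = 1 → 7299 − 8192 = -893.
Addends have opposite signs, so signed overflow cannot occur.

-893; no overflow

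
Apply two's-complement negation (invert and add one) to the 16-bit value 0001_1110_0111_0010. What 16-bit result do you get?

1110000110001110

Invert: 1110000110001101. Add 1: 1110000110001110.
Check: 0001111001110010 = 7794, 1110000110001110 = -7794.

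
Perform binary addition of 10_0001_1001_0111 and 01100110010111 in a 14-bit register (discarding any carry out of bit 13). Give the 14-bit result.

  10000110010111
+ 01100110010111
= 11101100101110

11101100101110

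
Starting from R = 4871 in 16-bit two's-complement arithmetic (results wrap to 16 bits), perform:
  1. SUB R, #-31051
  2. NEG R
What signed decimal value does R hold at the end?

29614

Start: R = 4871 = 0001001100000111.
R = 4871 − (-31051) = 35922; wraps to -29614 = 1000110001010010
R = −(-29614) = 29614 = 0111001110101110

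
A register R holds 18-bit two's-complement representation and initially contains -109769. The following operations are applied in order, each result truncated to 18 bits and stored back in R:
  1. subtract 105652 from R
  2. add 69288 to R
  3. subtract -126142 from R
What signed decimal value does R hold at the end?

Start: R = -109769 = 100101001100110111.
R = -109769 − 105652 = -215421; wraps to 46723 = 001011011010000011
R = 46723 + 69288 = 116011 = 011100010100101011
R = 116011 − (-126142) = 242153; wraps to -19991 = 111011000111101001

-19991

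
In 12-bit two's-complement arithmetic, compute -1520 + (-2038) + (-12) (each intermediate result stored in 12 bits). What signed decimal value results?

526

-1520 + (-2038) = -3558 → wraps to 538 (001000011010)
538 + (-12) = 526 (001000001110)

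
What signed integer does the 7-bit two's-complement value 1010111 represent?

-41

MSB is 1, so the value is negative.
Unsigned reading: 87. Subtract 2^7 = 128: 87 − 128 = -41.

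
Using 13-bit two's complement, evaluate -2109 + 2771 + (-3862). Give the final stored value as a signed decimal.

-3200

-2109 + 2771 = 662 (0001010010110)
662 + (-3862) = -3200 (1001110000000)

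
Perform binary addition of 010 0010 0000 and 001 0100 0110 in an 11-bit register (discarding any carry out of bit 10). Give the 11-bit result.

01101100110

  01000100000
+ 00101000110
= 01101100110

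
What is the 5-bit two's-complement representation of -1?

|-1| = 1 = 00001 in 5 bits.
Invert the bits: 11110. Add 1: 11111.
Check: 11111 reads as 31 − 32 = -1.

11111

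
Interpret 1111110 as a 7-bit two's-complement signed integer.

MSB is 1, so the value is negative.
Unsigned reading: 126. Subtract 2^7 = 128: 126 − 128 = -2.

-2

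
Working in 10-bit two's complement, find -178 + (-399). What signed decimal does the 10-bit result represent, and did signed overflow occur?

-178 → 1101001110
-399 → 1001110001
  1101001110
+ 1001110001
= 0110111111  (discard carry-out 1)
Result 0110111111: MSB = 0 → value 447.
Both addends are negative but the stored result is non-negative: signed overflow. The true value -178 + (-399) = -577 lies outside [-512, 511].

447; overflow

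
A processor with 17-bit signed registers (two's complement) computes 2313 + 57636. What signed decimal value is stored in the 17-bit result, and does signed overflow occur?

59949; no overflow

2313 → 00000100100001001
57636 → 01110000100100100
  00000100100001001
+ 01110000100100100
= 01110101000101101
Result 01110101000101101: MSB = 0 → value 59949.
Both addends are non-negative and so is the stored result: no signed overflow.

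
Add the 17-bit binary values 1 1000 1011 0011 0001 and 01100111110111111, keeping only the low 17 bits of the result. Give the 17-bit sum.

  11000101100110001
+ 01100111110111111
= 00101101011110000  (discard carry-out 1)

00101101011110000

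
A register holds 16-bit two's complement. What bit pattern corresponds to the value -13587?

|-13587| = 13587 = 0011010100010011 in 16 bits.
Invert the bits: 1100101011101100. Add 1: 1100101011101101.

1100101011101101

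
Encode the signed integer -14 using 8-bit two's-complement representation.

|-14| = 14 = 00001110 in 8 bits.
Invert the bits: 11110001. Add 1: 11110010.
Check: 11110010 reads as 242 − 256 = -14.

11110010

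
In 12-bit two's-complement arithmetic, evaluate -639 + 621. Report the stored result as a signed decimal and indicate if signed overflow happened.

-18; no overflow

-639 → 110110000001
621 → 001001101101
  110110000001
+ 001001101101
= 111111101110
Result 111111101110: MSB = 1 → 4078 − 4096 = -18.
Addends have opposite signs, so signed overflow cannot occur.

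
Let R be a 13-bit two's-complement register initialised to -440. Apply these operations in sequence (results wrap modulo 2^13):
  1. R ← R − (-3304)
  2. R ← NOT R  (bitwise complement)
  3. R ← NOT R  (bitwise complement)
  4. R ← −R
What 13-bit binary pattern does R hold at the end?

Start: R = -440 = 1111001001000.
R = -440 − (-3304) = 2864 = 0101100110000
R = NOT 0101100110000 = 1010011001111 = -2865
R = NOT 1010011001111 = 0101100110000 = 2864
R = −(2864) = -2864 = 1010011010000

1010011010000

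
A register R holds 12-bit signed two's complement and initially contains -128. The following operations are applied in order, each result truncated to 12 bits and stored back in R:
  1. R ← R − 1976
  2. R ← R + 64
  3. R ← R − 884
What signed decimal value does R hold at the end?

Start: R = -128 = 111110000000.
R = -128 − 1976 = -2104; wraps to 1992 = 011111001000
R = 1992 + 64 = 2056; wraps to -2040 = 100000001000
R = -2040 − 884 = -2924; wraps to 1172 = 010010010100

1172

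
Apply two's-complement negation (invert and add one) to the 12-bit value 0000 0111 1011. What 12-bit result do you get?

Invert: 111110000100. Add 1: 111110000101.

111110000101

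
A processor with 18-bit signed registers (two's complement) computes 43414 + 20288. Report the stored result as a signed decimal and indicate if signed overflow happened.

63702; no overflow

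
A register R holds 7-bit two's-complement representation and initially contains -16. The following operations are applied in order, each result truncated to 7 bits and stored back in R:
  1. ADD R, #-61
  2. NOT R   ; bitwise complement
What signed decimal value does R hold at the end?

Start: R = -16 = 1110000.
R = -16 + (-61) = -77; wraps to 51 = 0110011
R = NOT 0110011 = 1001100 = -52

-52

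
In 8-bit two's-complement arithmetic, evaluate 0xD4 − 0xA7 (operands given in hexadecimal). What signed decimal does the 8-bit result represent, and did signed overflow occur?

45; no overflow

0xD4 = 11010100 = -44 (signed)
0xA7 = 10100111 = -89 (signed)
Subtract via negate-and-add: invert 10100111 + 1 = 01011001 (i.e. 89).
  11010100
+ 01011001
= 00101101  (discard carry-out 1)
Result 00101101: MSB = 0 → value 45.
Addends (after negating the subtrahend) have opposite signs, so signed overflow cannot occur.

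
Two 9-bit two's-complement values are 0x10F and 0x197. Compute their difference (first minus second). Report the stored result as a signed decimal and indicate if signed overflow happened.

-136; no overflow

0x10F = 100001111 = -241 (signed)
0x197 = 110010111 = -105 (signed)
Subtract via negate-and-add: invert 110010111 + 1 = 001101001 (i.e. 105).
  100001111
+ 001101001
= 101111000
Result 101111000: MSB = 1 → 376 − 512 = -136.
Addends (after negating the subtrahend) have opposite signs, so signed overflow cannot occur.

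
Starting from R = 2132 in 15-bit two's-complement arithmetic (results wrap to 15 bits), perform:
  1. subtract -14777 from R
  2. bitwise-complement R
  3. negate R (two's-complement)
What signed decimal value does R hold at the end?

Start: R = 2132 = 000100001010100.
R = 2132 − (-14777) = 16909; wraps to -15859 = 100001000001101
R = NOT 100001000001101 = 011110111110010 = 15858
R = −(15858) = -15858 = 100001000001110

-15858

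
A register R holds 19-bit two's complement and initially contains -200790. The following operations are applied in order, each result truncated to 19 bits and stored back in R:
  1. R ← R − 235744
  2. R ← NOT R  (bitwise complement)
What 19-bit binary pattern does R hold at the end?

1101010100100110101

Start: R = -200790 = 1001110111110101010.
R = -200790 − 235744 = -436534; wraps to 87754 = 0010101011011001010
R = NOT 0010101011011001010 = 1101010100100110101 = -87755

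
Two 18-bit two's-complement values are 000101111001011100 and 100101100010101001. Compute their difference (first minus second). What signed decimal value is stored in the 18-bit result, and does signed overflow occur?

000101111001011100 = 24156 (signed)
100101100010101001 = -108375 (signed)
Subtract via negate-and-add: invert 100101100010101001 + 1 = 011010011101010111 (i.e. 108375).
  000101111001011100
+ 011010011101010111
= 100000010110110011
Result 100000010110110011: MSB = 1 → 132531 − 262144 = -129613.
Both addends (after negating the subtrahend) are non-negative but the stored result is negative: signed overflow. The true value 24156 − (-108375) = 132531 lies outside [-131072, 131071].

-129613; overflow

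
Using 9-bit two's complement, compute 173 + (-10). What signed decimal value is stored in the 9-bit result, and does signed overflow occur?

163; no overflow

173 → 010101101
-10 → 111110110
  010101101
+ 111110110
= 010100011  (discard carry-out 1)
Result 010100011: MSB = 0 → value 163.
Addends have opposite signs, so signed overflow cannot occur.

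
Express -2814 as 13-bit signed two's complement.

|-2814| = 2814 = 0101011111110 in 13 bits.
Invert the bits: 1010100000001. Add 1: 1010100000010.

1010100000010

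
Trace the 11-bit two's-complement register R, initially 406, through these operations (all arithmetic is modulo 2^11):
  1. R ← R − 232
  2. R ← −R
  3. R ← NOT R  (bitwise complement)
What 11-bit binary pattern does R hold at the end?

00010101101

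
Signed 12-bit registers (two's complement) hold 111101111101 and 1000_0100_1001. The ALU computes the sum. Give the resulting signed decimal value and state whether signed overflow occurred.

1990; overflow

111101111101 = -131 (signed)
1000_0100_1001 → 100001001001 = -1975 (signed)
  111101111101
+ 100001001001
= 011111000110  (discard carry-out 1)
Result 011111000110: MSB = 0 → value 1990.
Both addends are negative but the stored result is non-negative: signed overflow. The true value -131 + (-1975) = -2106 lies outside [-2048, 2047].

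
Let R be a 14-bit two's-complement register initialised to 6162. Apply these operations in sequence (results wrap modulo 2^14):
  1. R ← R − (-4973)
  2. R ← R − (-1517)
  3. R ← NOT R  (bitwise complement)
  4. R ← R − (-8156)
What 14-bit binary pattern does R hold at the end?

10111001101111

Start: R = 6162 = 01100000010010.
R = 6162 − (-4973) = 11135; wraps to -5249 = 10101101111111
R = -5249 − (-1517) = -3732 = 11000101101100
R = NOT 11000101101100 = 00111010010011 = 3731
R = 3731 − (-8156) = 11887; wraps to -4497 = 10111001101111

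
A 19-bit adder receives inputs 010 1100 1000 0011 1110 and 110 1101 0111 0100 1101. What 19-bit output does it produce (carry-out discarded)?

0011001111110001011

  0101100100000111110
+ 1101101011101001101
= 0011001111110001011  (discard carry-out 1)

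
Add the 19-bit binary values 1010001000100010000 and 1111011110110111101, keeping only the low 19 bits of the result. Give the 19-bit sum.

1001100111011001101

  1010001000100010000
+ 1111011110110111101
= 1001100111011001101  (discard carry-out 1)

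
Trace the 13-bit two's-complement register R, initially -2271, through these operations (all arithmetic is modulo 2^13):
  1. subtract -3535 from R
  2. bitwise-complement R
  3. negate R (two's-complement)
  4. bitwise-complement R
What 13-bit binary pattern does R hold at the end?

1101100001110

Start: R = -2271 = 1011100100001.
R = -2271 − (-3535) = 1264 = 0010011110000
R = NOT 0010011110000 = 1101100001111 = -1265
R = −(-1265) = 1265 = 0010011110001
R = NOT 0010011110001 = 1101100001110 = -1266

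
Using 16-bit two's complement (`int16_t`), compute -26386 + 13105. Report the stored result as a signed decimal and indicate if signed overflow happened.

-13281; no overflow

-26386 → 1001100011101110
13105 → 0011001100110001
  1001100011101110
+ 0011001100110001
= 1100110000011111
Result 1100110000011111: MSB = 1 → 52255 − 65536 = -13281.
Addends have opposite signs, so signed overflow cannot occur.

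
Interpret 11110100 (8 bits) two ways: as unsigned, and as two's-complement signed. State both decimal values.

unsigned = 244, signed = -12

Unsigned: 11110100 = 244.
Signed: MSB=1 → 244 − 256 = -12.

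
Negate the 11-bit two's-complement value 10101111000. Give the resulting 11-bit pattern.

Invert: 01010000111. Add 1: 01010001000.
Check: 10101111000 = -648, 01010001000 = 648.

01010001000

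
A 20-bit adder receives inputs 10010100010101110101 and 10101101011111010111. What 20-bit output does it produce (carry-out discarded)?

01000001110101001100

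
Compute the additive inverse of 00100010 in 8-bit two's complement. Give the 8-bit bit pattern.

11011110

Invert: 11011101. Add 1: 11011110.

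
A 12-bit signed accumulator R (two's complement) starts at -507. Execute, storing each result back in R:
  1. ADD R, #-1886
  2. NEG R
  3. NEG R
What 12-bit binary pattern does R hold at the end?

011010100111

Start: R = -507 = 111000000101.
R = -507 + (-1886) = -2393; wraps to 1703 = 011010100111
R = −(1703) = -1703 = 100101011001
R = −(-1703) = 1703 = 011010100111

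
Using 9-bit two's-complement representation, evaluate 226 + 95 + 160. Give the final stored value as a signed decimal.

-31

226 + 95 = 321 → wraps to -191 (101000001)
-191 + 160 = -31 (111100001)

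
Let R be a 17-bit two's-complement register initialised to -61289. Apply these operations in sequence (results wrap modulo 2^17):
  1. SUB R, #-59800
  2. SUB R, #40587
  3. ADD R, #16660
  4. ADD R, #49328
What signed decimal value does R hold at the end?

23912

Start: R = -61289 = 10001000010010111.
R = -61289 − (-59800) = -1489 = 11111101000101111
R = -1489 − 40587 = -42076 = 10101101110100100
R = -42076 + 16660 = -25416 = 11001110010111000
R = -25416 + 49328 = 23912 = 00101110101101000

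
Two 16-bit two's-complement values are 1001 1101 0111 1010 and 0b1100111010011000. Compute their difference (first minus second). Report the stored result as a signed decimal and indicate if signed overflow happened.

1001 1101 0111 1010 → 1001110101111010 = -25222 (signed)
0b1100111010011000 → 1100111010011000 = -12648 (signed)
Subtract via negate-and-add: invert 1100111010011000 + 1 = 0011000101101000 (i.e. 12648).
  1001110101111010
+ 0011000101101000
= 1100111011100010
Result 1100111011100010: MSB = 1 → 52962 − 65536 = -12574.
Addends (after negating the subtrahend) have opposite signs, so signed overflow cannot occur.

-12574; no overflow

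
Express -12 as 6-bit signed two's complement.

110100

|-12| = 12 = 001100 in 6 bits.
Invert the bits: 110011. Add 1: 110100.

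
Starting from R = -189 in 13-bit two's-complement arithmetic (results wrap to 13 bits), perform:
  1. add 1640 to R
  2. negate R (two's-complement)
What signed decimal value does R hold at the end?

-1451

Start: R = -189 = 1111101000011.
R = -189 + 1640 = 1451 = 0010110101011
R = −(1451) = -1451 = 1101001010101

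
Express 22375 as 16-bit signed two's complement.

22375 is non-negative, so write it directly in 16 bits: 0101011101100111.

0101011101100111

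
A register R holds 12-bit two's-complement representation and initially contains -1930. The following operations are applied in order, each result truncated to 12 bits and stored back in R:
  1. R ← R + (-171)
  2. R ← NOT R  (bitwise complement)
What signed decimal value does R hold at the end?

-1996

Start: R = -1930 = 100001110110.
R = -1930 + (-171) = -2101; wraps to 1995 = 011111001011
R = NOT 011111001011 = 100000110100 = -1996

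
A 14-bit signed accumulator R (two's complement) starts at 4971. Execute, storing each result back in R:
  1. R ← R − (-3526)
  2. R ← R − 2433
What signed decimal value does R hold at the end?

6064

Start: R = 4971 = 01001101101011.
R = 4971 − (-3526) = 8497; wraps to -7887 = 10000100110001
R = -7887 − 2433 = -10320; wraps to 6064 = 01011110110000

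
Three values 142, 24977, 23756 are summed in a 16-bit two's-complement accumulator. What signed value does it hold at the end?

142 + 24977 = 25119 (0110001000011111)
25119 + 23756 = 48875 → wraps to -16661 (1011111011101011)

-16661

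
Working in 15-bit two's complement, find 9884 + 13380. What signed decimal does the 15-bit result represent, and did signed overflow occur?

-9504; overflow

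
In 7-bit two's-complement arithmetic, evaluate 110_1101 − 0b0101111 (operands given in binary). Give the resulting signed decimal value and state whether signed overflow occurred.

110_1101 → 1101101 = -19 (signed)
0b0101111 → 0101111 = 47 (signed)
Subtract via negate-and-add: invert 0101111 + 1 = 1010001 (i.e. -47).
  1101101
+ 1010001
= 0111110  (discard carry-out 1)
Result 0111110: MSB = 0 → value 62.
Both addends (after negating the subtrahend) are negative but the stored result is non-negative: signed overflow. The true value -19 − 47 = -66 lies outside [-64, 63].

62; overflow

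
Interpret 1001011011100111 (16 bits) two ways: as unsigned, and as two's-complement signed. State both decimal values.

unsigned = 38631, signed = -26905

Unsigned: 1001011011100111 = 38631.
Signed: MSB=1 → 38631 − 65536 = -26905.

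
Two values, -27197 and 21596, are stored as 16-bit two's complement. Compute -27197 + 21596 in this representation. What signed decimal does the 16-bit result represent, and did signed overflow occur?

-27197 → 1001010111000011
21596 → 0101010001011100
  1001010111000011
+ 0101010001011100
= 1110101000011111
Result 1110101000011111: MSB = 1 → 59935 − 65536 = -5601.
Addends have opposite signs, so signed overflow cannot occur.

-5601; no overflow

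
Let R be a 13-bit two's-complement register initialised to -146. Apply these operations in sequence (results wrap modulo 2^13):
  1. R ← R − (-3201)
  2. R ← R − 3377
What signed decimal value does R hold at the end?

Start: R = -146 = 1111101101110.
R = -146 − (-3201) = 3055 = 0101111101111
R = 3055 − 3377 = -322 = 1111010111110

-322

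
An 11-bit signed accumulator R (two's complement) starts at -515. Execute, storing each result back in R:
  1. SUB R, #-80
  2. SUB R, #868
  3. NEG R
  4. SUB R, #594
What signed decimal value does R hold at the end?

709

Start: R = -515 = 10111111101.
R = -515 − (-80) = -435 = 11001001101
R = -435 − 868 = -1303; wraps to 745 = 01011101001
R = −(745) = -745 = 10100010111
R = -745 − 594 = -1339; wraps to 709 = 01011000101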